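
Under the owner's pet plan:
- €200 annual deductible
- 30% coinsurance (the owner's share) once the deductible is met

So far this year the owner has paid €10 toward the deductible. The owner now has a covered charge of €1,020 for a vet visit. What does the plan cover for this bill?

€581

Remaining deductible: €200 − €10 = €190.
The remaining €830 (= €1,020 − €190) moves to coinsurance.
30% of €830 = €249 falls to the owner.
Owner responsibility: €190 + €249 = €439.
Insurer pays the balance: €1,020 − €439 = €581.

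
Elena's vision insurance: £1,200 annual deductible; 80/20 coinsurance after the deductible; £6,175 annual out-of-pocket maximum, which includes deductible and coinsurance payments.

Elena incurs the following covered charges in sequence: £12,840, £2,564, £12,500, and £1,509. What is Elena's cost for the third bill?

Bill 1, £12,840: deductible takes £1,200, £11,640 remains; 20% of £11,640 = £2,328. Cost to member: £3,528. OOP to date £3,528.
Bill 2, £2,564: deductible already satisfied, so member's share is 20% × £2,564 = £512.80. Member owes £512.80 (running OOP £4,040.80).
Bill 3, £12,500: deductible met; 20% of £12,500 = £2,500. OOP would hit £6,540.80 > £6,175, so the cap limits the member to £6,175 − £4,040.80 = £2,134.20.

£2,134.20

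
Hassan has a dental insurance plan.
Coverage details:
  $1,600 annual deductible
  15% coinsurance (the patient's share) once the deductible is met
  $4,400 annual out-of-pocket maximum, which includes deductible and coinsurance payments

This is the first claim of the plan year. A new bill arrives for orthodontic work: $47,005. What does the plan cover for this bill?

$42,605

Deductible not yet touched, so the first $1,600 of the bill goes to the deductible.
After the $1,600 deductible portion, $47,005 − $1,600 = $45,405 is subject to coinsurance.
Coinsurance: $45,405 × 15% = $6,810.75.
That puts the patient's cost at $1,600 + $6,810.75 = $8,410.75 before any cap.
Adding $8,410.75 to the $0 already spent would give $8,410.75, which exceeds the $4,400 cap; the patient pays just $4,400 − $0 = $4,400.
Insurer pays the balance: $47,005 − $4,400 = $42,605.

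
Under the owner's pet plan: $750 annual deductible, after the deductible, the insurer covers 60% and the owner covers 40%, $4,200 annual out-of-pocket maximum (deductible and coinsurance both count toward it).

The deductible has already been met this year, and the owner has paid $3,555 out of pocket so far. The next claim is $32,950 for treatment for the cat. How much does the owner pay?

$645

With the deductible met, the entire $32,950 is subject to coinsurance.
Coinsurance: $32,950 × 40% = $13,180.
That would bring total out-of-pocket to $16,735, past the $4,200 cap. The owner is capped at $4,200 − $3,555 = $645 on this claim.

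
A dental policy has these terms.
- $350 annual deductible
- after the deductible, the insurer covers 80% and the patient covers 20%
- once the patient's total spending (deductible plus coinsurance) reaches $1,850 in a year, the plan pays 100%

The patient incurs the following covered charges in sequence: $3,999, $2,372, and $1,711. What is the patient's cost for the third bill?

$295.80

#1 ($3,999): deductible takes $350, $3,649 remains; coinsurance $3,649 × 20% = $729.80. Cost to patient: $1,079.80. OOP to date $1,079.80.
#2 ($2,372): deductible already satisfied, so patient's share is 20% × $2,372 = $474.40. Patient pays $474.40; OOP now $1,554.20.
#3 ($1,711): 20% coinsurance on $1,711 = $342.20. OOP would hit $1,896.40 > $1,850, so the cap limits the patient to $1,850 − $1,554.20 = $295.80.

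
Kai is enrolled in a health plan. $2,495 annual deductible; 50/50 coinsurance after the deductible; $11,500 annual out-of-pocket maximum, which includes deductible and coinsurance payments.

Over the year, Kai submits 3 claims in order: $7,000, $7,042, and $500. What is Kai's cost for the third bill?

Bill 1, $7,000: deductible takes $2,495, $4,505 remains; patient's 50% is $2,252.50. Patient owes $4,747.50 (running OOP $4,747.50).
Bill 2, $7,042: deductible already satisfied, so patient's share is 50% × $7,042 = $3,521. Cost to patient: $3,521. OOP to date $8,268.50.
Bill 3, $500: 50% coinsurance on $500 = $250. Patient owes $250 (running OOP $8,518.50).

$250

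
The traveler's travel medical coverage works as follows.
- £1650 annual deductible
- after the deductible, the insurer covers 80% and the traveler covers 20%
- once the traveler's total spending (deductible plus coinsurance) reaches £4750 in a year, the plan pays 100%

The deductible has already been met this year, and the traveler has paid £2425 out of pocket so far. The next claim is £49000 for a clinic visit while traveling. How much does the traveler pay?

£2325

With the deductible met, the entire £49000 is subject to coinsurance.
20% of £49000 = £9800 falls to the traveler.
Adding £9800 to the £2425 already spent would give £12225, which exceeds the £4750 cap; the traveler pays just £4750 − £2425 = £2325.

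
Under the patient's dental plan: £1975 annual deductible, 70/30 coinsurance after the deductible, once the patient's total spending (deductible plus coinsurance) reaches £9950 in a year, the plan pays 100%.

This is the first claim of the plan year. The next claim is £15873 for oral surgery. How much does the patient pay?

£6144.40

Deductible not yet touched, so the first £1975 of the bill goes to the deductible.
After the £1975 deductible portion, £15873 − £1975 = £13898 is subject to coinsurance.
Patient's 30% share of £13898 is £4169.40.
Patient responsibility before any cap: £1975 + £4169.40 = £6144.40.
Year-to-date out-of-pocket becomes £0 + £6144.40 = £6144.40, still under the £9950 maximum, so no cap applies.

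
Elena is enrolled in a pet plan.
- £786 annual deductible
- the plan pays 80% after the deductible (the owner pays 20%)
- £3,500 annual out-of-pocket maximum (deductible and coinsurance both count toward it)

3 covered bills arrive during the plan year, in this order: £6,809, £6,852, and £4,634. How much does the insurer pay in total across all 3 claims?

Claim 1 (£6,809): deductible takes £786, £6,023 remains; 20% of £6,023 = £1,204.60. Owner pays £1,990.60; OOP now £1,990.60. Insurer: £6,809 − £1,990.60 = £4,818.40.
Claim 2 (£6,852): deductible already satisfied, so owner's share is 20% × £6,852 = £1,370.40. Cost to owner: £1,370.40. OOP to date £3,361. Insurer: £6,852 − £1,370.40 = £5,481.60.
Claim 3 (£4,634): 20% coinsurance on £4,634 = £926.80. That would push OOP to £4,287.80, over the £3,500 cap, so owner pays £3,500 − £3,361 = £139. Insurer: £4,634 − £139 = £4,495.
Insurer total = bills − owner's total = £18,295 − £3,500 = £14,795.

£14,795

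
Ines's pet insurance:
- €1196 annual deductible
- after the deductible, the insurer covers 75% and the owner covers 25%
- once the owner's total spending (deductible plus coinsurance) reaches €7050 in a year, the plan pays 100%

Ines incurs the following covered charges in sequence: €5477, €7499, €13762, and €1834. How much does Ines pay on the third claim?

Claim 1 (€5477): €1196 finishes the deductible; €4281 goes to coinsurance; owner's 25% is €1070.25. Owner pays €2266.25; OOP now €2266.25.
Claim 2 (€7499): deductible met; 25% of €7499 = €1874.75. Cost to owner: €1874.75. OOP to date €4141.
Claim 3 (€13762): 25% coinsurance on €13762 = €3440.50. Adding that to €4141 gives €7581.50, past the €7050 cap; owner pays only €7050 − €4141 = €2909.

€2909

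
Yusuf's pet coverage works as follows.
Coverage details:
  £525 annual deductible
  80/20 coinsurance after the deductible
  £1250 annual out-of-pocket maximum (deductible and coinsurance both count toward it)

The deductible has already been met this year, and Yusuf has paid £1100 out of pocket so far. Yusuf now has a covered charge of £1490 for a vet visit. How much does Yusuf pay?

£150

The deductible is already satisfied, so the full bill goes to coinsurance.
Coinsurance: £1490 × 20% = £298.
That would bring total out-of-pocket to £1398, past the £1250 cap. The owner is capped at £1250 − £1100 = £150 on this claim.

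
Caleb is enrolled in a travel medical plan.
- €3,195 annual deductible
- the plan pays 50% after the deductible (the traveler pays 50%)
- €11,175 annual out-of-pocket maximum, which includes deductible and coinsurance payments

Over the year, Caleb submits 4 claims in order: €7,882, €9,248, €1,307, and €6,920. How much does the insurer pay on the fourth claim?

Bill 1, €7,882: €3,195 to deductible, leaving €4,687; traveler's 50% is €2,343.50. Traveler pays €5,538.50; OOP now €5,538.50. Plan pays €7,882 − €5,538.50 = €2,343.50.
Bill 2, €9,248: deductible already satisfied, so traveler's share is 50% × €9,248 = €4,624. Traveler pays €4,624; OOP now €10,162.50. Plan pays €9,248 − €4,624 = €4,624.
Bill 3, €1,307: 50% coinsurance on €1,307 = €653.50. Traveler owes €653.50 (running OOP €10,816). Plan pays €1,307 − €653.50 = €653.50.
Bill 4, €6,920: deductible met; 50% of €6,920 = €3,460. OOP would hit €14,276 > €11,175, so the cap limits the traveler to €11,175 − €10,816 = €359. Plan pays €6,920 − €359 = €6,561.

€6,561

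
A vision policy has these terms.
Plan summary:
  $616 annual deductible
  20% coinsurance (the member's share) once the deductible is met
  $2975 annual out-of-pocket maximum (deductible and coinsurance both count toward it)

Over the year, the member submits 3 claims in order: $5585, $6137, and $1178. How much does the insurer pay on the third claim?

$1040.20

Claim 1 — $5585: $616 to deductible, leaving $4969; member's 20% is $993.80. Member owes $1609.80 (running OOP $1609.80). Plan pays $5585 − $1609.80 = $3975.20.
Claim 2 — $6137: deductible already satisfied, so member's share is 20% × $6137 = $1227.40. Member owes $1227.40 (running OOP $2837.20). Plan pays $6137 − $1227.40 = $4909.60.
Claim 3 — $1178: deductible met; 20% of $1178 = $235.60. Adding that to $2837.20 gives $3072.80, past the $2975 cap; member pays only $2975 − $2837.20 = $137.80. Insurer: $1178 − $137.80 = $1040.20.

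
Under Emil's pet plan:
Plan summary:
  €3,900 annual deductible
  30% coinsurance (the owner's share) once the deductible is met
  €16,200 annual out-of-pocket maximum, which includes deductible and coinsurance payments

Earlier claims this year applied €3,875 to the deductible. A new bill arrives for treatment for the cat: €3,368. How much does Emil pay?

€3,875 of the €3,900 deductible is already met, leaving €25.
The remaining €3,343 (= €3,368 − €25) moves to coinsurance.
30% of €3,343 = €1,002.90 falls to the owner.
So the owner owes €25 + €1,002.90 = €1,027.90 before any cap.
Year-to-date out-of-pocket becomes €3,875 + €1,027.90 = €4,902.90, still under the €16,200 maximum, so no cap applies.

€1,027.90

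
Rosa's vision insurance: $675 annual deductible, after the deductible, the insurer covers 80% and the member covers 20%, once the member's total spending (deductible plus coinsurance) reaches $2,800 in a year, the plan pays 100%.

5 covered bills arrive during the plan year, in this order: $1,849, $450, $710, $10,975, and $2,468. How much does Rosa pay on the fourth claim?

Claim 1 — $1,849: deductible takes $675, $1,174 remains; 20% of $1,174 = $234.80. Member owes $909.80 (running OOP $909.80).
Claim 2 — $450: deductible met; 20% of $450 = $90. Cost to member: $90. OOP to date $999.80.
Claim 3 — $710: deductible met; 20% of $710 = $142. Member owes $142 (running OOP $1,141.80).
Claim 4 — $10,975: 20% coinsurance on $10,975 = $2,195. That would push OOP to $3,336.80, over the $2,800 cap, so member pays $2,800 − $1,141.80 = $1,658.20.

$1,658.20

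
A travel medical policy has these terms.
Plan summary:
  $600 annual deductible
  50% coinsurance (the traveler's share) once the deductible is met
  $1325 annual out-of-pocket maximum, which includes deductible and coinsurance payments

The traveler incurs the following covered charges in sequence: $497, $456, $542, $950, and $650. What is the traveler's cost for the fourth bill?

$277.50

Claim 1 ($497): entire amount goes to the deductible. Cost to traveler: $497. OOP to date $497.
Claim 2 ($456): $103 to deductible, leaving $353; 50% of $353 = $176.50. Traveler owes $279.50 (running OOP $776.50).
Claim 3 ($542): deductible met; 50% of $542 = $271. Traveler owes $271 (running OOP $1047.50).
Claim 4 ($950): 50% coinsurance on $950 = $475. Adding that to $1047.50 gives $1522.50, past the $1325 cap; traveler pays only $1325 − $1047.50 = $277.50.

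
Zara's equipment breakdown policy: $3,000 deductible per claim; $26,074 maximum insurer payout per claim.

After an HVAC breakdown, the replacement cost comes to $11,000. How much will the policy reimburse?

$8,000

After the deductible, $11,000 − $3,000 = $8,000 remains.
That's under the $26,074 cap, so the insurer reimburses the full $8,000.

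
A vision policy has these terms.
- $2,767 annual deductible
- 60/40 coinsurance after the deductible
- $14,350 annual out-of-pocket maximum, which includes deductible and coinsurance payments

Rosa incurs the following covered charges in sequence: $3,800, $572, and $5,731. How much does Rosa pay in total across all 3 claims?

$5,701.40

Claim 1 ($3,800): $2,767 to deductible, leaving $1,033; member's 40% is $413.20. Member pays $3,180.20; OOP now $3,180.20.
Claim 2 ($572): deductible already satisfied, so member's share is 40% × $572 = $228.80. Cost to member: $228.80. OOP to date $3,409.
Claim 3 ($5,731): deductible already satisfied, so member's share is 40% × $5,731 = $2,292.40. Member owes $2,292.40 (running OOP $5,701.40).
Total paid by the member: $3,180.20 + $228.80 + $2,292.40 = $5,701.40.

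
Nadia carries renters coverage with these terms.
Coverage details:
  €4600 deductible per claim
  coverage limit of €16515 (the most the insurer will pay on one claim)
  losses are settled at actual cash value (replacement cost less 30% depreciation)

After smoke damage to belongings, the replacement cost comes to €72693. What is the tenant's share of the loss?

€56178

At 30% depreciation, ACV = €72693 − €21807.90 = €50885.10.
Subtract the deductible: €50885.10 − €4600 = €46285.10.
€46285.10 exceeds the €16515 limit, so the insurer pays the limit: €16515.
Out of pocket: €72693 − €16515 = €56178.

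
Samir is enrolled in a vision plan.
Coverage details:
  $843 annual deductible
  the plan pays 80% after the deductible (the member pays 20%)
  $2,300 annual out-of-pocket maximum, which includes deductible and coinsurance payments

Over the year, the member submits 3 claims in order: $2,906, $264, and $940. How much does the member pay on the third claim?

$188

Claim 1 ($2,906): deductible takes $843, $2,063 remains; member's 20% is $412.60. Cost to member: $1,255.60. OOP to date $1,255.60.
Claim 2 ($264): deductible met; 20% of $264 = $52.80. Member pays $52.80; OOP now $1,308.40.
Claim 3 ($940): 20% coinsurance on $940 = $188. Member pays $188; OOP now $1,496.40.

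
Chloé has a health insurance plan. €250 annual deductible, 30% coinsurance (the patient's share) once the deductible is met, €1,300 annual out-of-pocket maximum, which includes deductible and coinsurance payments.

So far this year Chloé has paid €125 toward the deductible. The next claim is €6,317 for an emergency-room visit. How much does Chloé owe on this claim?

€1,175

Deductible still to meet: €250 − €125 = €125.
After the €125 deductible portion, €6,317 − €125 = €6,192 is subject to coinsurance.
Patient's 30% share of €6,192 is €1,857.60.
That puts the patient's cost at €125 + €1,857.60 = €1,982.60 before any cap.
That would bring total out-of-pocket to €2,107.60, past the €1,300 cap. The patient is capped at €1,300 − €125 = €1,175 on this claim.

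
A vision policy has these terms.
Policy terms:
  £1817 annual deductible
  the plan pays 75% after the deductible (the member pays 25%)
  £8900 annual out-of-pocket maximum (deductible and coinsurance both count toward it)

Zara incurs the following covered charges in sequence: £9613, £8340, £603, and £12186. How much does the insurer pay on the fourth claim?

#1 (£9613): £1817 finishes the deductible; £7796 goes to coinsurance; member's 25% is £1949. Member owes £3766 (running OOP £3766). Plan pays £9613 − £3766 = £5847.
#2 (£8340): deductible met; 25% of £8340 = £2085. Member owes £2085 (running OOP £5851). Insurer: £8340 − £2085 = £6255.
#3 (£603): deductible already satisfied, so member's share is 25% × £603 = £150.75. Cost to member: £150.75. OOP to date £6001.75. Plan pays £603 − £150.75 = £452.25.
#4 (£12186): 25% coinsurance on £12186 = £3046.50. Adding that to £6001.75 gives £9048.25, past the £8900 cap; member pays only £8900 − £6001.75 = £2898.25. Plan pays £12186 − £2898.25 = £9287.75.

£9287.75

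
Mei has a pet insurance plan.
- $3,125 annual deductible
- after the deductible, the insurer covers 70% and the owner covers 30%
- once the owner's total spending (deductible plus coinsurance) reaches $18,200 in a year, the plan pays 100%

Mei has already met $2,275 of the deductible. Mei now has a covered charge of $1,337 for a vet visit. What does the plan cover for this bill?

Deductible still to meet: $3,125 − $2,275 = $850.
That leaves $1,337 − $850 = $487 for coinsurance.
Coinsurance: $487 × 30% = $146.10.
So the owner owes $850 + $146.10 = $996.10 before any cap.
Year-to-date out-of-pocket becomes $2,275 + $996.10 = $3,271.10, still under the $18,200 maximum, so no cap applies.
Insurer pays the balance: $1,337 − $996.10 = $340.90.

$340.90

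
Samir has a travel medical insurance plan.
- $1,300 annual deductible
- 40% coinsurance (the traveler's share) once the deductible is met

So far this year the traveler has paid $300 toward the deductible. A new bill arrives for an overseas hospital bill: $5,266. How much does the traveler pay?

$2,706.40

Deductible still to meet: $1,300 − $300 = $1,000.
The remaining $4,266 (= $5,266 − $1,000) moves to coinsurance.
Traveler's 40% share of $4,266 is $1,706.40.
So the traveler owes $1,000 + $1,706.40 = $2,706.40.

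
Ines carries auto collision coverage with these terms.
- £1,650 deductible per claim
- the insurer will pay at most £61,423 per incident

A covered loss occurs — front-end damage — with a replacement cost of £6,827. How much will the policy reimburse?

Subtract the deductible: £6,827 − £1,650 = £5,177.
£5,177 ≤ £61,423, so the limit doesn't bind; insurer pays £5,177.

£5,177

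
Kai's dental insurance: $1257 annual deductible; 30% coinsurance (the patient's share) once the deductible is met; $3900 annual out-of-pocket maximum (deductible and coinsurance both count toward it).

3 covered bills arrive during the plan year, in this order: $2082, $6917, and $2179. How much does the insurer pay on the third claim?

Claim 1 ($2082): deductible takes $1257, $825 remains; patient's 30% is $247.50. Patient owes $1504.50 (running OOP $1504.50). Plan pays $2082 − $1504.50 = $577.50.
Claim 2 ($6917): deductible met; 30% of $6917 = $2075.10. Patient pays $2075.10; OOP now $3579.60. Insurer: $6917 − $2075.10 = $4841.90.
Claim 3 ($2179): 30% coinsurance on $2179 = $653.70. That would push OOP to $4233.30, over the $3900 cap, so patient pays $3900 − $3579.60 = $320.40. Plan pays $2179 − $320.40 = $1858.60.

$1858.60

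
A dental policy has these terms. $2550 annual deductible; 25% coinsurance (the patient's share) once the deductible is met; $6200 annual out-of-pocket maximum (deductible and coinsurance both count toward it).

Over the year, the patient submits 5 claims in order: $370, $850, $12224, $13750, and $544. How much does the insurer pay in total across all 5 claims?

$21538

#1 ($370): all of it applies to the deductible. Cost to patient: $370. OOP to date $370. Plan pays $370 − $370 = $0.
#2 ($850): all of it applies to the deductible. Patient owes $850 (running OOP $1220). Plan pays $850 − $850 = $0.
#3 ($12224): $1330 to deductible, leaving $10894; coinsurance $10894 × 25% = $2723.50. Patient owes $4053.50 (running OOP $5273.50). Plan pays $12224 − $4053.50 = $8170.50.
#4 ($13750): 25% coinsurance on $13750 = $3437.50. OOP would hit $8711 > $6200, so the cap limits the patient to $6200 − $5273.50 = $926.50. Plan pays $13750 − $926.50 = $12823.50.
#5 ($544): deductible already satisfied, so patient's share is 25% × $544 = $136. OOP would hit $6336 > $6200, so the cap limits the patient to $6200 − $6200 = $0. Insurer: $544 − $0 = $544.
Insurer total: $0 + $0 + $8170.50 + $12823.50 + $544 = $21538.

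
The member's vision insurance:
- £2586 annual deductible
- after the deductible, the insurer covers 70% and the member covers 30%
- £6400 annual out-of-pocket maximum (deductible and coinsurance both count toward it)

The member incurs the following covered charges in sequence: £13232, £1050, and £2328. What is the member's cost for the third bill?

£305.20

Bill 1, £13232: deductible takes £2586, £10646 remains; member's 30% is £3193.80. Member pays £5779.80; OOP now £5779.80.
Bill 2, £1050: deductible already satisfied, so member's share is 30% × £1050 = £315. Member owes £315 (running OOP £6094.80).
Bill 3, £2328: 30% coinsurance on £2328 = £698.40. Adding that to £6094.80 gives £6793.20, past the £6400 cap; member pays only £6400 − £6094.80 = £305.20.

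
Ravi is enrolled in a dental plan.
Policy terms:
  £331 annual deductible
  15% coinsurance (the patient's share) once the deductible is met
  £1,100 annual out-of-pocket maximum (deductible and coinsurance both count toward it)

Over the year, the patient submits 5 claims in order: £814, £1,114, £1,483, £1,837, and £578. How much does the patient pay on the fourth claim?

Claim 1 (£814): deductible takes £331, £483 remains; patient's 15% is £72.45. Patient pays £403.45; OOP now £403.45.
Claim 2 (£1,114): deductible already satisfied, so patient's share is 15% × £1,114 = £167.10. Cost to patient: £167.10. OOP to date £570.55.
Claim 3 (£1,483): deductible met; 15% of £1,483 = £222.45. Cost to patient: £222.45. OOP to date £793.
Claim 4 (£1,837): 15% coinsurance on £1,837 = £275.55. Patient owes £275.55 (running OOP £1,068.55).

£275.55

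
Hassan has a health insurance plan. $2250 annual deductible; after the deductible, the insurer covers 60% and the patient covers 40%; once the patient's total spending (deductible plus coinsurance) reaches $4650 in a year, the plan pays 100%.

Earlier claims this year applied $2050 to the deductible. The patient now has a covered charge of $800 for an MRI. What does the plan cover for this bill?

$360

Remaining deductible: $2250 − $2050 = $200.
That leaves $800 − $200 = $600 for coinsurance.
Coinsurance: $600 × 40% = $240.
Patient responsibility before any cap: $200 + $240 = $440.
Year-to-date out-of-pocket becomes $2050 + $440 = $2490, still under the $4650 maximum, so no cap applies.
Insurer pays the balance: $800 − $440 = $360.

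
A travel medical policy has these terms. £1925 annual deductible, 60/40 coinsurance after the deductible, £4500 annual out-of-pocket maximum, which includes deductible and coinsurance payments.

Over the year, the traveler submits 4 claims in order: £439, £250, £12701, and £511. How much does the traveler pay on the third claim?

£3811

Claim 1 (£439): all of it applies to the deductible. Traveler pays £439; OOP now £439.
Claim 2 (£250): entire amount goes to the deductible. Traveler pays £250; OOP now £689.
Claim 3 (£12701): £1236 to deductible, leaving £11465; 40% of £11465 = £4586. Deductible plus coinsurance: £1236 + £4586 = £5822. OOP would hit £6511 > £4500, so the cap limits the traveler to £4500 − £689 = £3811.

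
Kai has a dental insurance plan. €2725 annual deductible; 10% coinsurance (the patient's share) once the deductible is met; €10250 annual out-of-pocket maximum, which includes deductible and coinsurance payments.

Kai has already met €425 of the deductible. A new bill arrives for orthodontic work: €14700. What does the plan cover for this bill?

€11160

Remaining deductible: €2725 − €425 = €2300.
The remaining €12400 (= €14700 − €2300) moves to coinsurance.
Patient's 10% share of €12400 is €1240.
So the patient owes €2300 + €1240 = €3540 before any cap.
Total out-of-pocket so far would be €425 + €3540 = €3965, below the €10250 cap — no reduction.
The insurer covers the remainder: €14700 − €3540 = €11160.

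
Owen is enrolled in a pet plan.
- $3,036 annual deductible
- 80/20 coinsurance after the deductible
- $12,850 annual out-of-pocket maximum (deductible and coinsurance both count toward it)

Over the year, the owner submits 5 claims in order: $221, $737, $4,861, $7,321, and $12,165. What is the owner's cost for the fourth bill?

$1,464.20

Claim 1 — $221: entire amount goes to the deductible. Owner owes $221 (running OOP $221).
Claim 2 — $737: entire amount goes to the deductible. Owner owes $737 (running OOP $958).
Claim 3 — $4,861: deductible takes $2,078, $2,783 remains; coinsurance $2,783 × 20% = $556.60. Owner owes $2,634.60 (running OOP $3,592.60).
Claim 4 — $7,321: 20% coinsurance on $7,321 = $1,464.20. Cost to owner: $1,464.20. OOP to date $5,056.80.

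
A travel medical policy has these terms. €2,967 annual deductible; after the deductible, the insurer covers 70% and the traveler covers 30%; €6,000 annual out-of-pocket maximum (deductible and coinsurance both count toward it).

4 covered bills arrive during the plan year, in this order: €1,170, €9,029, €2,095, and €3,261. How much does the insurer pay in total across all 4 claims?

€9,555

Bill 1, €1,170: all of it applies to the deductible. Traveler pays €1,170; OOP now €1,170. Plan pays €1,170 − €1,170 = €0.
Bill 2, €9,029: €1,797 to deductible, leaving €7,232; 30% of €7,232 = €2,169.60. Cost to traveler: €3,966.60. OOP to date €5,136.60. Insurer: €9,029 − €3,966.60 = €5,062.40.
Bill 3, €2,095: deductible met; 30% of €2,095 = €628.50. Traveler owes €628.50 (running OOP €5,765.10). Plan pays €2,095 − €628.50 = €1,466.50.
Bill 4, €3,261: deductible already satisfied, so traveler's share is 30% × €3,261 = €978.30. That would push OOP to €6,743.40, over the €6,000 cap, so traveler pays €6,000 − €5,765.10 = €234.90. Insurer: €3,261 − €234.90 = €3,026.10.
Insurer total = bills − traveler's total = €15,555 − €6,000 = €9,555.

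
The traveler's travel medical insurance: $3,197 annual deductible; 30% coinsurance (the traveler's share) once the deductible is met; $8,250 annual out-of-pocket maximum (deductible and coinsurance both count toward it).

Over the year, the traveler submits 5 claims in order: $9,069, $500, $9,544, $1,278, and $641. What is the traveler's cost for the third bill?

#1 ($9,069): deductible takes $3,197, $5,872 remains; coinsurance $5,872 × 30% = $1,761.60. Cost to traveler: $4,958.60. OOP to date $4,958.60.
#2 ($500): 30% coinsurance on $500 = $150. Traveler owes $150 (running OOP $5,108.60).
#3 ($9,544): deductible already satisfied, so traveler's share is 30% × $9,544 = $2,863.20. Cost to traveler: $2,863.20. OOP to date $7,971.80.

$2,863.20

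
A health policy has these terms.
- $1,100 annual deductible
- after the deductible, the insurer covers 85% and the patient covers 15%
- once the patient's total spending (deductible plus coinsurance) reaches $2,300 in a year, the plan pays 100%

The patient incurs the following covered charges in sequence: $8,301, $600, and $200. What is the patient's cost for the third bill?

$29.85

Bill 1, $8,301: deductible takes $1,100, $7,201 remains; patient's 15% is $1,080.15. Cost to patient: $2,180.15. OOP to date $2,180.15.
Bill 2, $600: deductible met; 15% of $600 = $90. Cost to patient: $90. OOP to date $2,270.15.
Bill 3, $200: deductible already satisfied, so patient's share is 15% × $200 = $30. OOP would hit $2,300.15 > $2,300, so the cap limits the patient to $2,300 − $2,270.15 = $29.85.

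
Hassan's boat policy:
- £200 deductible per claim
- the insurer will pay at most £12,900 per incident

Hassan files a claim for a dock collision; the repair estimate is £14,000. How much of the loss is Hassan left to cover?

Subtract the deductible: £14,000 − £200 = £13,800.
£13,800 exceeds the £12,900 limit, so the insurer pays the limit: £12,900.
Owner's share is the uncovered remainder: £14,000 − £12,900 = £1,100.

£1,100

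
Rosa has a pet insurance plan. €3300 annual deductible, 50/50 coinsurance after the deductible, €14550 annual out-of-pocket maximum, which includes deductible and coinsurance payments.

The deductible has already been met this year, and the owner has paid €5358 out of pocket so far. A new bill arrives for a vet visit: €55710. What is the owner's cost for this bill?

With the deductible met, the entire €55710 is subject to coinsurance.
Coinsurance: €55710 × 50% = €27855.
Adding €27855 to the €5358 already spent would give €33213, which exceeds the €14550 cap; the owner pays just €14550 − €5358 = €9192.

€9192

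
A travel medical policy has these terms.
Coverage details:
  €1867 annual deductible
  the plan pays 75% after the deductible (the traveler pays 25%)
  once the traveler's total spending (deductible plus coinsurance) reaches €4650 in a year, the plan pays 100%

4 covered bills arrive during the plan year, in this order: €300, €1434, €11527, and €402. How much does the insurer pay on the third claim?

€8611

#1 (€300): all of it applies to the deductible. Traveler pays €300; OOP now €300. Insurer: €300 − €300 = €0.
#2 (€1434): all of it applies to the deductible. Traveler pays €1434; OOP now €1734. Insurer: €1434 − €1434 = €0.
#3 (€11527): deductible takes €133, €11394 remains; coinsurance €11394 × 25% = €2848.50. Together that's €133 + €2848.50 = €2981.50. That would push OOP to €4715.50, over the €4650 cap, so traveler pays €4650 − €1734 = €2916. Plan pays €11527 − €2916 = €8611.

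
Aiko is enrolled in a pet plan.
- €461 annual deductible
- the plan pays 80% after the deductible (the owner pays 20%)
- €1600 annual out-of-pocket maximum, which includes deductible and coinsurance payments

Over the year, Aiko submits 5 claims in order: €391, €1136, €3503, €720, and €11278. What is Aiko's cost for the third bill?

#1 (€391): fully absorbed by the deductible. Owner owes €391 (running OOP €391).
#2 (€1136): €70 to deductible, leaving €1066; coinsurance €1066 × 20% = €213.20. Owner pays €283.20; OOP now €674.20.
#3 (€3503): deductible met; 20% of €3503 = €700.60. Cost to owner: €700.60. OOP to date €1374.80.

€700.60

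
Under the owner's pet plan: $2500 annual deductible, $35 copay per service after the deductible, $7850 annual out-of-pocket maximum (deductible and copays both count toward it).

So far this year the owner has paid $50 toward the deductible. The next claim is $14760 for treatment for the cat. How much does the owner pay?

Remaining deductible: $2500 − $50 = $2450.
The remaining $12310 (= $14760 − $2450) moves to the copay.
Copay on this service: $35.
Owner responsibility before any cap: $2450 + $35 = $2485.
Total out-of-pocket so far would be $50 + $2485 = $2535, below the $7850 cap — no reduction.

$2485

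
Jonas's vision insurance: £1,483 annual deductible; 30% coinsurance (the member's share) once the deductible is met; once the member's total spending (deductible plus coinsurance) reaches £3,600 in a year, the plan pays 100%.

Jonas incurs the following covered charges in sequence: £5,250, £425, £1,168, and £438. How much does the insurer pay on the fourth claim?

Bill 1, £5,250: £1,483 to deductible, leaving £3,767; coinsurance £3,767 × 30% = £1,130.10. Member pays £2,613.10; OOP now £2,613.10. Plan pays £5,250 − £2,613.10 = £2,636.90.
Bill 2, £425: deductible already satisfied, so member's share is 30% × £425 = £127.50. Cost to member: £127.50. OOP to date £2,740.60. Insurer: £425 − £127.50 = £297.50.
Bill 3, £1,168: deductible already satisfied, so member's share is 30% × £1,168 = £350.40. Cost to member: £350.40. OOP to date £3,091. Plan pays £1,168 − £350.40 = £817.60.
Bill 4, £438: deductible already satisfied, so member's share is 30% × £438 = £131.40. Member owes £131.40 (running OOP £3,222.40). Insurer: £438 − £131.40 = £306.60.

£306.60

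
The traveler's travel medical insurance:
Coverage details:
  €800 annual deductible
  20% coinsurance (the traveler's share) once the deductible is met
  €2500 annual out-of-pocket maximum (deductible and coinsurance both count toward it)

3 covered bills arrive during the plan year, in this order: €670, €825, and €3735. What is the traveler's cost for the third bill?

€747

Claim 1 (€670): entire amount goes to the deductible. Traveler pays €670; OOP now €670.
Claim 2 (€825): €130 finishes the deductible; €695 goes to coinsurance; 20% of €695 = €139. Cost to traveler: €269. OOP to date €939.
Claim 3 (€3735): 20% coinsurance on €3735 = €747. Cost to traveler: €747. OOP to date €1686.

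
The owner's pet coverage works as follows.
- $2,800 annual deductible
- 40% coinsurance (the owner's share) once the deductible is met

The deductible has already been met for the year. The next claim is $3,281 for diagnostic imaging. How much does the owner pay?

$1,312.40

With the deductible met, the entire $3,281 is subject to coinsurance.
Owner's 40% share of $3,281 is $1,312.40.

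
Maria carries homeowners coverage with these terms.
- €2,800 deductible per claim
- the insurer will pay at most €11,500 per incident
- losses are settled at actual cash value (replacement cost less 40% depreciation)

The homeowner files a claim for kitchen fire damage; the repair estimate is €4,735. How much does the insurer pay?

At 40% depreciation, ACV = €4,735 − €1,894 = €2,841.
After the deductible, €2,841 − €2,800 = €41 remains.
€41 ≤ €11,500, so the limit doesn't bind; insurer pays €41.

€41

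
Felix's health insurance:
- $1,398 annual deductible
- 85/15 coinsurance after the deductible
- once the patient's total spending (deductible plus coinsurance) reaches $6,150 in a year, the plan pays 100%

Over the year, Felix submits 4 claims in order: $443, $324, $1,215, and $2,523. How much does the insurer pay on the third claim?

$496.40

Claim 1 ($443): all of it applies to the deductible. Patient owes $443 (running OOP $443). Plan pays $443 − $443 = $0.
Claim 2 ($324): fully absorbed by the deductible. Patient pays $324; OOP now $767. Plan pays $324 − $324 = $0.
Claim 3 ($1,215): $631 to deductible, leaving $584; patient's 15% is $87.60. Patient pays $718.60; OOP now $1,485.60. Plan pays $1,215 − $718.60 = $496.40.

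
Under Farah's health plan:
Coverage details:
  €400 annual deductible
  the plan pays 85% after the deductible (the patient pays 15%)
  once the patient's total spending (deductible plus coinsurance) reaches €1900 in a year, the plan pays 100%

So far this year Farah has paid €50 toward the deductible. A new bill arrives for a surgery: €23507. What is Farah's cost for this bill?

Deductible still to meet: €400 − €50 = €350.
The remaining €23157 (= €23507 − €350) moves to coinsurance.
Coinsurance: €23157 × 15% = €3473.55.
Patient responsibility before any cap: €350 + €3473.55 = €3823.55.
Year-to-date out-of-pocket would reach €50 + €3823.55 = €3873.55, above the €1900 maximum, so the patient pays only €1900 − €50 = €1850.

€1850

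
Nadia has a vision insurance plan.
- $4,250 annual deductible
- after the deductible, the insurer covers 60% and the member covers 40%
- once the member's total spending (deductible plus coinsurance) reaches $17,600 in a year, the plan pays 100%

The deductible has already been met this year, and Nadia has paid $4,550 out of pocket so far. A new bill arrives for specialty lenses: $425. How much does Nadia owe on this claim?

The deductible is already satisfied, so the full bill goes to coinsurance.
Member's 40% share of $425 is $170.
Year-to-date out-of-pocket becomes $4,550 + $170 = $4,720, still under the $17,600 maximum, so no cap applies.

$170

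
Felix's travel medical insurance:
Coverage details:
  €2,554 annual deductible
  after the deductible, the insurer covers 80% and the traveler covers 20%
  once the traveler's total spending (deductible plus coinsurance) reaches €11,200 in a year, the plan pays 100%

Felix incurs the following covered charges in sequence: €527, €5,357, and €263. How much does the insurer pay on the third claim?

€210.40

#1 (€527): entire amount goes to the deductible. Traveler pays €527; OOP now €527. Plan pays €527 − €527 = €0.
#2 (€5,357): €2,027 to deductible, leaving €3,330; traveler's 20% is €666. Cost to traveler: €2,693. OOP to date €3,220. Insurer: €5,357 − €2,693 = €2,664.
#3 (€263): deductible already satisfied, so traveler's share is 20% × €263 = €52.60. Traveler owes €52.60 (running OOP €3,272.60). Insurer: €263 − €52.60 = €210.40.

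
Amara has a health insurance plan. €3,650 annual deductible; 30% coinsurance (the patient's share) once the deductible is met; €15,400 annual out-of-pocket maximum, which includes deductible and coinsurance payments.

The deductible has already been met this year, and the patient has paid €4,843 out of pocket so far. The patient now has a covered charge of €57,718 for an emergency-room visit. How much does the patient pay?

The deductible is already satisfied, so the full bill goes to coinsurance.
Patient's 30% share of €57,718 is €17,315.40.
That would bring total out-of-pocket to €22,158.40, past the €15,400 cap. The patient is capped at €15,400 − €4,843 = €10,557 on this claim.

€10,557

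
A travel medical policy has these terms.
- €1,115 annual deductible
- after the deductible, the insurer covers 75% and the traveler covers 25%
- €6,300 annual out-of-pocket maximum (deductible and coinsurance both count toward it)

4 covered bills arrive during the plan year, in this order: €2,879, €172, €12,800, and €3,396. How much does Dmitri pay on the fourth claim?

€849

Claim 1 (€2,879): deductible takes €1,115, €1,764 remains; traveler's 25% is €441. Traveler owes €1,556 (running OOP €1,556).
Claim 2 (€172): deductible already satisfied, so traveler's share is 25% × €172 = €43. Traveler pays €43; OOP now €1,599.
Claim 3 (€12,800): deductible already satisfied, so traveler's share is 25% × €12,800 = €3,200. Traveler pays €3,200; OOP now €4,799.
Claim 4 (€3,396): deductible met; 25% of €3,396 = €849. Traveler owes €849 (running OOP €5,648).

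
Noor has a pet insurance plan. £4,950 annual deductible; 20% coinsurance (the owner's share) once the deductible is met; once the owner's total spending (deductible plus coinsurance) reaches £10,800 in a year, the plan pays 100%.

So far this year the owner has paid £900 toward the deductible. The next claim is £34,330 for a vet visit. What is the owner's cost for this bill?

£9,900

Remaining deductible: £4,950 − £900 = £4,050.
After the £4,050 deductible portion, £34,330 − £4,050 = £30,280 is subject to coinsurance.
Owner's 20% share of £30,280 is £6,056.
That puts the owner's cost at £4,050 + £6,056 = £10,106 before any cap.
Year-to-date out-of-pocket would reach £900 + £10,106 = £11,006, above the £10,800 maximum, so the owner pays only £10,800 − £900 = £9,900.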